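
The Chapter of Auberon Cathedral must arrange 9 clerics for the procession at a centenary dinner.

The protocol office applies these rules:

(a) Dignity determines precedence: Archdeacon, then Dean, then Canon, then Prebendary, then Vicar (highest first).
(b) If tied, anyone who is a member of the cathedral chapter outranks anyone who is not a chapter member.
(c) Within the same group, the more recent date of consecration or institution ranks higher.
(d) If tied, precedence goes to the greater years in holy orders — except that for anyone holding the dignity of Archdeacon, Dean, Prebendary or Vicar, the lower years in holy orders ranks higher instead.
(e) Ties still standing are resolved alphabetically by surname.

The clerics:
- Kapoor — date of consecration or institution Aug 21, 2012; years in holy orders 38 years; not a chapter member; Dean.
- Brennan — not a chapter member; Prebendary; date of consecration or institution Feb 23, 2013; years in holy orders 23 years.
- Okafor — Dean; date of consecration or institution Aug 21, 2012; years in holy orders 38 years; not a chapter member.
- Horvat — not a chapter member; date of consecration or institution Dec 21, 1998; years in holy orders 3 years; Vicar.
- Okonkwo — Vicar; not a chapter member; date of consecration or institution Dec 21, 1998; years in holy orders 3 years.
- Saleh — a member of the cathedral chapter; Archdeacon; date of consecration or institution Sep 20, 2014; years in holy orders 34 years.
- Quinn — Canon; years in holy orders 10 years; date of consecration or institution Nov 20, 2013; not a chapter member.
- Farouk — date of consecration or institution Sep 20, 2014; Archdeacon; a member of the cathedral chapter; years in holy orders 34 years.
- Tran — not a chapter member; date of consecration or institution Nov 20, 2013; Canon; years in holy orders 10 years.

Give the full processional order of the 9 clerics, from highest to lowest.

Farouk, Saleh, Kapoor, Okafor, Quinn, Tran, Brennan, Horvat, Okonkwo

By dignity: Farouk and Saleh (Archdeacon); then Kapoor and Okafor (Dean); then Quinn and Tran (Canon); then Brennan (Prebendary); then Horvat and Okonkwo (Vicar).
Farouk and Saleh are each a member of the cathedral chapter, so the next rule applies.
Farouk and Saleh both have date of consecration or institution Sep 20, 2014, so the next rule applies.
Farouk and Saleh both have years in holy orders 34 years, so the next rule applies.
Among Farouk and Saleh, alphabetically by surname: Farouk before Saleh.
Kapoor and Okafor are each not a chapter member, so the next rule applies.
Kapoor and Okafor both have date of consecration or institution Aug 21, 2012, so the next rule applies.
Kapoor and Okafor both have years in holy orders 38 years, so the next rule applies.
Among Kapoor and Okafor, alphabetically by surname: Kapoor before Okafor.
Quinn and Tran are each not a chapter member, so the next rule applies.
Quinn and Tran both have date of consecration or institution Nov 20, 2013, so the next rule applies.
Quinn and Tran both have years in holy orders 10 years, so the next rule applies.
Among Quinn and Tran, alphabetically by surname: Quinn before Tran.
Horvat and Okonkwo are each not a chapter member, so the next rule applies.
Horvat and Okonkwo both have date of consecration or institution Dec 21, 1998, so the next rule applies.
Horvat and Okonkwo both have years in holy orders 3 years, so the next rule applies.
Among Horvat and Okonkwo, alphabetically by surname: Horvat before Okonkwo.
Full order: Farouk, Saleh, Kapoor, Okafor, Quinn, Tran, Brennan, Horvat, Okonkwo.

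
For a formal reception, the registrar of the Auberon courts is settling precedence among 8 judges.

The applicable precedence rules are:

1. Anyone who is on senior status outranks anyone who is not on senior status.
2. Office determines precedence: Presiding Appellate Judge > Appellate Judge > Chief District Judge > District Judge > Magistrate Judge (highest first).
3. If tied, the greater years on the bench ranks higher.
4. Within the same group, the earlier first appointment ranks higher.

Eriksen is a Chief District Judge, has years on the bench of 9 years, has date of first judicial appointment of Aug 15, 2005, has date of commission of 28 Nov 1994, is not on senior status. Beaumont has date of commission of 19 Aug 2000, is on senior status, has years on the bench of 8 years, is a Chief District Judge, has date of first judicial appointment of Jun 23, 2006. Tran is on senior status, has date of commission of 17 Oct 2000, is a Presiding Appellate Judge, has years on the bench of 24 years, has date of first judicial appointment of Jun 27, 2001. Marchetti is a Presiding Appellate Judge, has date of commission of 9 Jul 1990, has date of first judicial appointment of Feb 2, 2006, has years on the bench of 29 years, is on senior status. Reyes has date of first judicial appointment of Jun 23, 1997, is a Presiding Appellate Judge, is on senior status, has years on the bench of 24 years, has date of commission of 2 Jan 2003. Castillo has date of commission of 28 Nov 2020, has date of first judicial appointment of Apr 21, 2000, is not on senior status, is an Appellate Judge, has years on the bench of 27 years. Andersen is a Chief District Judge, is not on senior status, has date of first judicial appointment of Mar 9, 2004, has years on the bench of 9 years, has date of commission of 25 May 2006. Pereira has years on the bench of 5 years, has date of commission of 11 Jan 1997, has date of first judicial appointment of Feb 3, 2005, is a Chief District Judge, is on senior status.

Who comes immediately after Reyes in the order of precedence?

Tran

By the first rule: Marchetti, Reyes, Tran, Beaumont and Pereira (each on senior status); then Castillo, Andersen and Eriksen (each not on senior status).
Among Marchetti, Reyes, Tran, Beaumont and Pereira, by office: Marchetti, Reyes and Tran (Presiding Appellate Judge) before Beaumont and Pereira (Chief District Judge).
Among Marchetti, Reyes and Tran, by years on the bench (higher first): Marchetti (29 years) before Reyes and Tran (24 years).
Among Reyes and Tran, by date of first judicial appointment (earlier first): Reyes (Jun 23, 1997) before Tran (Jun 27, 2001).
Among Beaumont and Pereira, by years on the bench (higher first): Beaumont (8 years) before Pereira (5 years).
Among Castillo, Andersen and Eriksen, by office: Castillo (Appellate Judge) before Andersen and Eriksen (Chief District Judge).
Andersen and Eriksen both have years on the bench 9 years, so the next rule applies.
Among Andersen and Eriksen, by date of first judicial appointment (earlier first): Andersen (Mar 9, 2004) before Eriksen (Aug 15, 2005).
Order: Marchetti, Reyes, Tran, Beaumont, Pereira, Castillo, Andersen, Eriksen.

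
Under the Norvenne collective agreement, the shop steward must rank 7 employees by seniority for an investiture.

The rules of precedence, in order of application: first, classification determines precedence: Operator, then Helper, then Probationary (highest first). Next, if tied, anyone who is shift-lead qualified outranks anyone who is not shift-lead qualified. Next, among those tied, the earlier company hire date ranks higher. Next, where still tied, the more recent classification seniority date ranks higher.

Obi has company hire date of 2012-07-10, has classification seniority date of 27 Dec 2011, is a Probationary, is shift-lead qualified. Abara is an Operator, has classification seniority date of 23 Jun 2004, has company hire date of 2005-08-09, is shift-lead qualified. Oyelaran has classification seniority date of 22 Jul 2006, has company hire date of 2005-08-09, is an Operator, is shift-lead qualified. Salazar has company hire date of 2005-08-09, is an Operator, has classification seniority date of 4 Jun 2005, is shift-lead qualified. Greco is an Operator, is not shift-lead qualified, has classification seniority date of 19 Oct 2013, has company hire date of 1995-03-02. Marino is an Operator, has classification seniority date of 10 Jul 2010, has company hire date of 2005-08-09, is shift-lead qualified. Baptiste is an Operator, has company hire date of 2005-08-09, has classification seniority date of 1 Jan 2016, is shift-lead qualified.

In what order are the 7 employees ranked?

By classification: Baptiste, Marino, Oyelaran, Salazar, Abara and Greco (Operator); then Obi (Probationary).
Among Baptiste, Marino, Oyelaran, Salazar, Abara and Greco, shift-lead qualified before not shift-lead qualified: Baptiste, Marino, Oyelaran, Salazar and Abara (shift-lead qualified) before Greco (not shift-lead qualified).
Baptiste, Marino, Oyelaran, Salazar and Abara all have company hire date 2005-08-09, so the next rule applies.
Among Baptiste, Marino, Oyelaran, Salazar and Abara, by classification seniority date (later first): Baptiste (1 Jan 2016) before Marino (10 Jul 2010) before Oyelaran (22 Jul 2006) before Salazar (4 Jun 2005) before Abara (23 Jun 2004).
Full order: Baptiste, Marino, Oyelaran, Salazar, Abara, Greco, Obi.

Baptiste, Marino, Oyelaran, Salazar, Abara, Greco, Obi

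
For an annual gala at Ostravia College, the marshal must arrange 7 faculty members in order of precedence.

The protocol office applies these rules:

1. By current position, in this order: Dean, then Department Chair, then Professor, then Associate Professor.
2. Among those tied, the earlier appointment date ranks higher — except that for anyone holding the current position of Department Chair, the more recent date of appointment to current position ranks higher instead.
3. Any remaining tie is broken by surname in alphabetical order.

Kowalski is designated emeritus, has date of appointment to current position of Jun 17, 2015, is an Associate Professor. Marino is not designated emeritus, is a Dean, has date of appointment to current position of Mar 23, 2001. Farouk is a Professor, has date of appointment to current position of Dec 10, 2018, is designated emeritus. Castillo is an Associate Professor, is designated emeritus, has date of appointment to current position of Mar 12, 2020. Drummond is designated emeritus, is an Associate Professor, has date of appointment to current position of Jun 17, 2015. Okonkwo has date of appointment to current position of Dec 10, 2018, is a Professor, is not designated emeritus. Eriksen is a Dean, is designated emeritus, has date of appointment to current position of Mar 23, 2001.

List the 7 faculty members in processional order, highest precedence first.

By current position: Eriksen and Marino (Dean); then Farouk and Okonkwo (Professor); then Drummond, Kowalski and Castillo (Associate Professor).
Eriksen and Marino both have date of appointment to current position Mar 23, 2001, so the next rule applies.
Among Eriksen and Marino, alphabetically by surname: Eriksen before Marino.
Farouk and Okonkwo both have date of appointment to current position Dec 10, 2018, so the next rule applies.
Among Farouk and Okonkwo, alphabetically by surname: Farouk before Okonkwo.
Among Drummond, Kowalski and Castillo, by date of appointment to current position (earlier first): Drummond and Kowalski (Jun 17, 2015) before Castillo (Mar 12, 2020).
Among Drummond and Kowalski, alphabetically by surname: Drummond before Kowalski.
Full order: Eriksen, Marino, Farouk, Okonkwo, Drummond, Kowalski, Castillo.

Eriksen, Marino, Farouk, Okonkwo, Drummond, Kowalski, Castillo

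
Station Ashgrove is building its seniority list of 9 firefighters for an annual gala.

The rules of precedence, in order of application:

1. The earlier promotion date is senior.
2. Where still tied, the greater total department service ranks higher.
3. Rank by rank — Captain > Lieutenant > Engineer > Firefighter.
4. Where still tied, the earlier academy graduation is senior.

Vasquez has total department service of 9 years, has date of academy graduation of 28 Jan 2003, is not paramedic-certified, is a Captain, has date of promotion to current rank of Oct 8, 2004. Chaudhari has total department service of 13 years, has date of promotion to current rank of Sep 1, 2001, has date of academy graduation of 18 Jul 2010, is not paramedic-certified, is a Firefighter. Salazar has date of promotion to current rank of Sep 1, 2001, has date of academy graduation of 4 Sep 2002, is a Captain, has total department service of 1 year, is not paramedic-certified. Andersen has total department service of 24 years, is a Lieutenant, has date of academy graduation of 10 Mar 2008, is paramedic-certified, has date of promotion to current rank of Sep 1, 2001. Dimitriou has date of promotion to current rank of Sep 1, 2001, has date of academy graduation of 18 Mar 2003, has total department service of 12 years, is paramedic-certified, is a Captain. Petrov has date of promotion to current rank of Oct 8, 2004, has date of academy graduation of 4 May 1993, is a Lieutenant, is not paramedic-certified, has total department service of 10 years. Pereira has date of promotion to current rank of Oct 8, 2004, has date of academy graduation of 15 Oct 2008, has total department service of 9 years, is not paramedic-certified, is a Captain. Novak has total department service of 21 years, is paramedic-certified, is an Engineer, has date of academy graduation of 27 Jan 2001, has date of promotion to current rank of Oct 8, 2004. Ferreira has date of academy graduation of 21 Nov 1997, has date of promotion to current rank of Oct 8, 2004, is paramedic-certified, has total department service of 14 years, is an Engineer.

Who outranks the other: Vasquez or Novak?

Novak

By date of promotion to current rank (earlier first): Andersen, Chaudhari, Dimitriou and Salazar (each Sep 1, 2001); then Novak, Ferreira, Petrov, Vasquez and Pereira (each Oct 8, 2004).
Among Andersen, Chaudhari, Dimitriou and Salazar, by total department service (higher first): Andersen (24 years) before Chaudhari (13 years) before Dimitriou (12 years) before Salazar (1 year).
Among Novak, Ferreira, Petrov, Vasquez and Pereira, by total department service (higher first): Novak (21 years) before Ferreira (14 years) before Petrov (10 years) before Vasquez and Pereira (9 years).
Vasquez and Pereira are each Captain, so the next rule applies.
Among Vasquez and Pereira, by date of academy graduation (earlier first): Vasquez (28 Jan 2003) before Pereira (15 Oct 2008).
So Novak takes precedence.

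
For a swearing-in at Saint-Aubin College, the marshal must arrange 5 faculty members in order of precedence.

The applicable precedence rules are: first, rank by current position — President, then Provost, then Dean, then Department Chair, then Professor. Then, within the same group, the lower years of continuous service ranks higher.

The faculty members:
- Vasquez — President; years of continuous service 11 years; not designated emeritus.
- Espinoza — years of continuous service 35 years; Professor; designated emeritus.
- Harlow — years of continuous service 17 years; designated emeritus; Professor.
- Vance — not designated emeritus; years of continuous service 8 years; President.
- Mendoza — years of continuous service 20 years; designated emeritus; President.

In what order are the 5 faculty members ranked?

By current position: Vance, Vasquez and Mendoza (President); then Harlow and Espinoza (Professor).
Among Vance, Vasquez and Mendoza, by years of continuous service (lower first): Vance (8 years) before Vasquez (11 years) before Mendoza (20 years).
Among Harlow and Espinoza, by years of continuous service (lower first): Harlow (17 years) before Espinoza (35 years).
Full order: Vance, Vasquez, Mendoza, Harlow, Espinoza.

Vance, Vasquez, Mendoza, Harlow, Espinoza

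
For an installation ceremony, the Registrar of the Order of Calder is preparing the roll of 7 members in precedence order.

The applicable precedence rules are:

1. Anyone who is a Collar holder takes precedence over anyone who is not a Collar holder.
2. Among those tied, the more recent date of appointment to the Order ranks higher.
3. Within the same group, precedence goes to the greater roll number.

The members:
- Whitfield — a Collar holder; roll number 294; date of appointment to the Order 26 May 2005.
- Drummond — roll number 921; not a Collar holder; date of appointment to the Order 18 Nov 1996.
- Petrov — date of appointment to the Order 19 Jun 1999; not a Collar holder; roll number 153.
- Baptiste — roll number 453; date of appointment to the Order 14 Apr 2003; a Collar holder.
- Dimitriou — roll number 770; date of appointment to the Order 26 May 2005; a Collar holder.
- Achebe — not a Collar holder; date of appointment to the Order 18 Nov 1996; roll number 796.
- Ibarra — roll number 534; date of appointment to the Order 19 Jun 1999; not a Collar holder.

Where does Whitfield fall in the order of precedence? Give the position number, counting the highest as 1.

By the first rule: Dimitriou, Whitfield and Baptiste (each a Collar holder); then Ibarra, Petrov, Drummond and Achebe (each not a Collar holder).
Among Dimitriou, Whitfield and Baptiste, by date of appointment to the Order (later first): Dimitriou and Whitfield (26 May 2005) before Baptiste (14 Apr 2003).
Among Dimitriou and Whitfield, by roll number (higher first): Dimitriou (770) before Whitfield (294).
Among Ibarra, Petrov, Drummond and Achebe, by date of appointment to the Order (later first): Ibarra and Petrov (19 Jun 1999) before Drummond and Achebe (18 Nov 1996).
Among Ibarra and Petrov, by roll number (higher first): Ibarra (534) before Petrov (153).
Among Drummond and Achebe, by roll number (higher first): Drummond (921) before Achebe (796).
Order: Dimitriou, Whitfield, Baptiste, Ibarra, Petrov, Drummond, Achebe. So position 2.

2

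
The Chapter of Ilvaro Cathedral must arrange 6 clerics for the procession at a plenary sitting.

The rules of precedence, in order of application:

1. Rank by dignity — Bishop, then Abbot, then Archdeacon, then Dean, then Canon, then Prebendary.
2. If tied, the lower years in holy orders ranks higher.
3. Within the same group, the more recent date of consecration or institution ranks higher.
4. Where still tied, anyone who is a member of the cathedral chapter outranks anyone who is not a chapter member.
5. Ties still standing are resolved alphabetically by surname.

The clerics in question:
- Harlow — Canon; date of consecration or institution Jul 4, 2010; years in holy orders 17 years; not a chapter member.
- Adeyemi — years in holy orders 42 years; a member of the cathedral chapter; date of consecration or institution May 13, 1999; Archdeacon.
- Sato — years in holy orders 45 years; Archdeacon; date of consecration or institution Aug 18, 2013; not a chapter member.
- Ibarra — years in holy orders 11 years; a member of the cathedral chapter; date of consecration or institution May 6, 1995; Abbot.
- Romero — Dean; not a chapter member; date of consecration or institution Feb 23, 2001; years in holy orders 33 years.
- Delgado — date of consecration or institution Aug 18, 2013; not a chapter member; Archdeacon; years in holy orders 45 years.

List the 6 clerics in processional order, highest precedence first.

By dignity: Ibarra (Abbot); then Adeyemi, Delgado and Sato (Archdeacon); then Romero (Dean); then Harlow (Canon).
Among Adeyemi, Delgado and Sato, by years in holy orders (lower first): Adeyemi (42 years) before Delgado and Sato (45 years).
Delgado and Sato both have date of consecration or institution Aug 18, 2013, so the next rule applies.
Delgado and Sato are each not a chapter member, so the next rule applies.
Among Delgado and Sato, alphabetically by surname: Delgado before Sato.
Full order: Ibarra, Adeyemi, Delgado, Sato, Romero, Harlow.

Ibarra, Adeyemi, Delgado, Sato, Romero, Harlow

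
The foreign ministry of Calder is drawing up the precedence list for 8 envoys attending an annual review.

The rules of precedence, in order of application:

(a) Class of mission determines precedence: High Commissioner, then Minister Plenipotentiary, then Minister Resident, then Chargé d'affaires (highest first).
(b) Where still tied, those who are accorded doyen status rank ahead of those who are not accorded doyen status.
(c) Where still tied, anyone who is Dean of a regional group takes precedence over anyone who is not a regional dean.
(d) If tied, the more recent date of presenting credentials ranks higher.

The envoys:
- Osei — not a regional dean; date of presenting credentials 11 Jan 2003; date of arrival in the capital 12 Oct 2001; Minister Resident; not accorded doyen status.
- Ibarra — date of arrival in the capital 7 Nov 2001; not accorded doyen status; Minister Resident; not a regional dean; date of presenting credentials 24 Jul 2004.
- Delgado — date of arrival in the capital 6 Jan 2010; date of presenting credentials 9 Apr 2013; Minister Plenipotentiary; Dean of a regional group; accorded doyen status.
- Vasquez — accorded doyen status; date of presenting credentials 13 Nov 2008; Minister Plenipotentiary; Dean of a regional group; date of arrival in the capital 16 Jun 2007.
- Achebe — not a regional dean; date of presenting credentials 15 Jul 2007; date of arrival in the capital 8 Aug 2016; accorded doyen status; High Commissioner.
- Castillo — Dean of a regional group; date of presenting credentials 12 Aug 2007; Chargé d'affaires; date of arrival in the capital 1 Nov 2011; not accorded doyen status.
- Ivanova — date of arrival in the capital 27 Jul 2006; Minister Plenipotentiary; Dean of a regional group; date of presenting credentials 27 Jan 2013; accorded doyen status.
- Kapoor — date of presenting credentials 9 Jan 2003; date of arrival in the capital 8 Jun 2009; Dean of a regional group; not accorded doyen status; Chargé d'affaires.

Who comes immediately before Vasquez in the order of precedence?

Ivanova

By class of mission: Achebe (High Commissioner); then Delgado, Ivanova and Vasquez (Minister Plenipotentiary); then Ibarra and Osei (Minister Resident); then Castillo and Kapoor (Chargé d'affaires).
Delgado, Ivanova and Vasquez are each accorded doyen status, so the next rule applies.
Delgado, Ivanova and Vasquez are each Dean of a regional group, so the next rule applies.
Among Delgado, Ivanova and Vasquez, by date of presenting credentials (later first): Delgado (9 Apr 2013) before Ivanova (27 Jan 2013) before Vasquez (13 Nov 2008).
Ibarra and Osei are each not accorded doyen status, so the next rule applies.
Ibarra and Osei are each not a regional dean, so the next rule applies.
Among Ibarra and Osei, by date of presenting credentials (later first): Ibarra (24 Jul 2004) before Osei (11 Jan 2003).
Castillo and Kapoor are each not accorded doyen status, so the next rule applies.
Castillo and Kapoor are each Dean of a regional group, so the next rule applies.
Among Castillo and Kapoor, by date of presenting credentials (later first): Castillo (12 Aug 2007) before Kapoor (9 Jan 2003).
Order: Achebe, Delgado, Ivanova, Vasquez, Ibarra, Osei, Castillo, Kapoor.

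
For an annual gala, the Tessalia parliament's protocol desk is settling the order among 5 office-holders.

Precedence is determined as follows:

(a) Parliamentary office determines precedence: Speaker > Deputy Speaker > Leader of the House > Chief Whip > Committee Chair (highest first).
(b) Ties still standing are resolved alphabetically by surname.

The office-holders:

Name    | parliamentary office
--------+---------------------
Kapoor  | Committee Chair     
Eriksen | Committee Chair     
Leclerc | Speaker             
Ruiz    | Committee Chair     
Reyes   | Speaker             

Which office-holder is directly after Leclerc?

Reyes

By parliamentary office: Leclerc and Reyes (Speaker); then Eriksen, Kapoor and Ruiz (Committee Chair).
Among Leclerc and Reyes, alphabetically by surname: Leclerc before Reyes.
Among Eriksen, Kapoor and Ruiz, alphabetically by surname: Eriksen before Kapoor before Ruiz.
Order: Leclerc, Reyes, Eriksen, Kapoor, Ruiz.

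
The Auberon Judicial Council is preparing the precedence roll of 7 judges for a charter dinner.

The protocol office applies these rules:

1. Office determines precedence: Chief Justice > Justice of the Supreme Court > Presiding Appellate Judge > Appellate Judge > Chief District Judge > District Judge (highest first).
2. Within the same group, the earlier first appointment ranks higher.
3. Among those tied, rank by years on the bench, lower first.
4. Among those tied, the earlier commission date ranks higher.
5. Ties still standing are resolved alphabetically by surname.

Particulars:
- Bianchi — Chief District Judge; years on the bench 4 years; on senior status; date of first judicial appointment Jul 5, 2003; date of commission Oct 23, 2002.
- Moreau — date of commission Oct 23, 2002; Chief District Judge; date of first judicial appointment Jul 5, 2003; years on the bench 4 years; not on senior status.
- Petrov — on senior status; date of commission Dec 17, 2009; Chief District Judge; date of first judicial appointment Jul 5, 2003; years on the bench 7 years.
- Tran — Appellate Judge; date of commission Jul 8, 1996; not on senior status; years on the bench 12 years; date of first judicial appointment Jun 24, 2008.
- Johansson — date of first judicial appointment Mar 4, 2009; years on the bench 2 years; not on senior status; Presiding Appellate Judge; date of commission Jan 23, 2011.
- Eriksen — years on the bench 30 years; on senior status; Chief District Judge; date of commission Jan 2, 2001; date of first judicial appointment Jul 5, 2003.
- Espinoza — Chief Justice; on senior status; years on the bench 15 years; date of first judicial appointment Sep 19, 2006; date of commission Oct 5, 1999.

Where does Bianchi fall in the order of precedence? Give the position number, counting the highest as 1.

By office: Espinoza (Chief Justice); then Johansson (Presiding Appellate Judge); then Tran (Appellate Judge); then Bianchi, Moreau, Petrov and Eriksen (Chief District Judge).
Bianchi, Moreau, Petrov and Eriksen all have date of first judicial appointment Jul 5, 2003, so the next rule applies.
Among Bianchi, Moreau, Petrov and Eriksen, by years on the bench (lower first): Bianchi and Moreau (4 years) before Petrov (7 years) before Eriksen (30 years).
Bianchi and Moreau both have date of commission Oct 23, 2002, so the next rule applies.
Among Bianchi and Moreau, alphabetically by surname: Bianchi before Moreau.
Order: Espinoza, Johansson, Tran, Bianchi, Moreau, Petrov, Eriksen. So position 4.

4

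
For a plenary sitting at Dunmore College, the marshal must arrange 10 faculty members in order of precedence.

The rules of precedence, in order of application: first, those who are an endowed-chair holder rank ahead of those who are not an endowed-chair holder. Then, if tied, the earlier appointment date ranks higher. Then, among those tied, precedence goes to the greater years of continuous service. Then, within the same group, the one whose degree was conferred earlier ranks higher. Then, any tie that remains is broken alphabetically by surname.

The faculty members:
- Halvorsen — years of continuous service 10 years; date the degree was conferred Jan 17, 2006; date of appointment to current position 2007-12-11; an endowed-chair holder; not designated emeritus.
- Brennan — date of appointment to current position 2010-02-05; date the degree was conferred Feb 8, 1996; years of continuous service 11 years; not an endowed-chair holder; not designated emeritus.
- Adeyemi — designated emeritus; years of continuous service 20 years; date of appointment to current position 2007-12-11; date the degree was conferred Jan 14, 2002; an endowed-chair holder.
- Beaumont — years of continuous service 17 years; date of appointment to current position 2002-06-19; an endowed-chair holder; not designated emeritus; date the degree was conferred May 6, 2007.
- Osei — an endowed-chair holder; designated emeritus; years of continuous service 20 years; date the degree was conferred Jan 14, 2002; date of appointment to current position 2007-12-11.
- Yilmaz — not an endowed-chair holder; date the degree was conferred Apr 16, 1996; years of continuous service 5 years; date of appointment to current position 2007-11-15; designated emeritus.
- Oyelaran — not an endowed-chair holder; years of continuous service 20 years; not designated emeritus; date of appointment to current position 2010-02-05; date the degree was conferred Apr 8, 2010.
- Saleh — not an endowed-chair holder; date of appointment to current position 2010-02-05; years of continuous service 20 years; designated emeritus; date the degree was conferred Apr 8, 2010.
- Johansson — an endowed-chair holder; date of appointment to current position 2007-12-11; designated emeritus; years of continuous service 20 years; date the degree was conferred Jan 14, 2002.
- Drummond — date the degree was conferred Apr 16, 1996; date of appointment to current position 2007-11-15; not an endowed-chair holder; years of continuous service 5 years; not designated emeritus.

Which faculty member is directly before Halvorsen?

Osei

By the first rule: Beaumont, Adeyemi, Johansson, Osei and Halvorsen (each an endowed-chair holder); then Drummond, Yilmaz, Oyelaran, Saleh and Brennan (each not an endowed-chair holder).
Among Beaumont, Adeyemi, Johansson, Osei and Halvorsen, by date of appointment to current position (earlier first): Beaumont (2002-06-19) before Adeyemi, Johansson, Osei and Halvorsen (2007-12-11).
Among Adeyemi, Johansson, Osei and Halvorsen, by years of continuous service (higher first): Adeyemi, Johansson and Osei (20 years) before Halvorsen (10 years).
Adeyemi, Johansson and Osei all have date the degree was conferred Jan 14, 2002, so the next rule applies.
Among Adeyemi, Johansson and Osei, alphabetically by surname: Adeyemi before Johansson before Osei.
Among Drummond, Yilmaz, Oyelaran, Saleh and Brennan, by date of appointment to current position (earlier first): Drummond and Yilmaz (2007-11-15) before Oyelaran, Saleh and Brennan (2010-02-05).
Drummond and Yilmaz both have years of continuous service 5 years, so the next rule applies.
Drummond and Yilmaz both have date the degree was conferred Apr 16, 1996, so the next rule applies.
Among Drummond and Yilmaz, alphabetically by surname: Drummond before Yilmaz.
Among Oyelaran, Saleh and Brennan, by years of continuous service (higher first): Oyelaran and Saleh (20 years) before Brennan (11 years).
Oyelaran and Saleh both have date the degree was conferred Apr 8, 2010, so the next rule applies.
Among Oyelaran and Saleh, alphabetically by surname: Oyelaran before Saleh.
Order: Beaumont, Adeyemi, Johansson, Osei, Halvorsen, Drummond, Yilmaz, Oyelaran, Saleh, Brennan.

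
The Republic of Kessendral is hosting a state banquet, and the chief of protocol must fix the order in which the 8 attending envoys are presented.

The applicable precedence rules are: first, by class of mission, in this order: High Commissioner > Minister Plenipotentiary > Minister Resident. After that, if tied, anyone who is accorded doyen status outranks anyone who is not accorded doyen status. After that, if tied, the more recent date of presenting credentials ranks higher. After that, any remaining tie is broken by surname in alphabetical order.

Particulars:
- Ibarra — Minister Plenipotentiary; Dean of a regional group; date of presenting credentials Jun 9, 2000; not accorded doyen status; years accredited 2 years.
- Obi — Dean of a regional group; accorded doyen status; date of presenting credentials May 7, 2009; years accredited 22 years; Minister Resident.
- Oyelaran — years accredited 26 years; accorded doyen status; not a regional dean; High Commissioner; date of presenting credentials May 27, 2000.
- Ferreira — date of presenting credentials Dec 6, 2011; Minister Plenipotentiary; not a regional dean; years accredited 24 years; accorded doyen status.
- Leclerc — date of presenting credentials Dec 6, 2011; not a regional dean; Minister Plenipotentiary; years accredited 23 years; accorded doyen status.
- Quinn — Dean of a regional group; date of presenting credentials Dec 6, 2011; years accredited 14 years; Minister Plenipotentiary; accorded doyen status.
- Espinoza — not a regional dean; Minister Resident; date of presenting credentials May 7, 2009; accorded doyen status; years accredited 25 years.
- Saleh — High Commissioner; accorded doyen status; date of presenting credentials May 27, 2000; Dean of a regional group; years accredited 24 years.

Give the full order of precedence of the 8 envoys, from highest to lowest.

By class of mission: Oyelaran and Saleh (High Commissioner); then Ferreira, Leclerc, Quinn and Ibarra (Minister Plenipotentiary); then Espinoza and Obi (Minister Resident).
Oyelaran and Saleh are each accorded doyen status, so the next rule applies.
Oyelaran and Saleh both have date of presenting credentials May 27, 2000, so the next rule applies.
Among Oyelaran and Saleh, alphabetically by surname: Oyelaran before Saleh.
Among Ferreira, Leclerc, Quinn and Ibarra, accorded doyen status before not accorded doyen status: Ferreira, Leclerc and Quinn (accorded doyen status) before Ibarra (not accorded doyen status).
Ferreira, Leclerc and Quinn all have date of presenting credentials Dec 6, 2011, so the next rule applies.
Among Ferreira, Leclerc and Quinn, alphabetically by surname: Ferreira before Leclerc before Quinn.
Espinoza and Obi are each accorded doyen status, so the next rule applies.
Espinoza and Obi both have date of presenting credentials May 7, 2009, so the next rule applies.
Among Espinoza and Obi, alphabetically by surname: Espinoza before Obi.
Full order: Oyelaran, Saleh, Ferreira, Leclerc, Quinn, Ibarra, Espinoza, Obi.

Oyelaran, Saleh, Ferreira, Leclerc, Quinn, Ibarra, Espinoza, Obi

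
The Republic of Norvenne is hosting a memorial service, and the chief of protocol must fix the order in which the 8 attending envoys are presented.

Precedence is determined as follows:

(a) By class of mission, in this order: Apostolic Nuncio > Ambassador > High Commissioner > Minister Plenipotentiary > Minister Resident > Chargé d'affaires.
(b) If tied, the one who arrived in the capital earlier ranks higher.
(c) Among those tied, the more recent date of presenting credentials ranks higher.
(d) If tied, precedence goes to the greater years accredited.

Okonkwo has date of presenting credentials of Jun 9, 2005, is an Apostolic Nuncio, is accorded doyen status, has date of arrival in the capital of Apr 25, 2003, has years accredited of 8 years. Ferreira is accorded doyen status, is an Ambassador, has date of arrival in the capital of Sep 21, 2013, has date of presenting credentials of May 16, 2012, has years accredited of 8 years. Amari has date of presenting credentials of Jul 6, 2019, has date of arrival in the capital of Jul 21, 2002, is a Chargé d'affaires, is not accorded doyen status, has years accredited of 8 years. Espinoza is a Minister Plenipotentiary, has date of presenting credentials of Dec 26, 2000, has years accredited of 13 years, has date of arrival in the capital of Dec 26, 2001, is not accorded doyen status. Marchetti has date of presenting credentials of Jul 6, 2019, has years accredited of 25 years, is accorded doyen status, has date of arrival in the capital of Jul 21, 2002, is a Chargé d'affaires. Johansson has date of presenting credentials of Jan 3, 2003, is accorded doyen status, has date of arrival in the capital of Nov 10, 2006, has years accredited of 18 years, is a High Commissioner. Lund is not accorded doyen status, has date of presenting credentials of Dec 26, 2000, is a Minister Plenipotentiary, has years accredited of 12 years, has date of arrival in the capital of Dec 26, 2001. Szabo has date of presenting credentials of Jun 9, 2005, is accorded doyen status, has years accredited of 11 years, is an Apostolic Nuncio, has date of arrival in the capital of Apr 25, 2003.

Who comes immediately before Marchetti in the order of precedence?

By class of mission: Szabo and Okonkwo (Apostolic Nuncio); then Ferreira (Ambassador); then Johansson (High Commissioner); then Espinoza and Lund (Minister Plenipotentiary); then Marchetti and Amari (Chargé d'affaires).
Szabo and Okonkwo both have date of arrival in the capital Apr 25, 2003, so the next rule applies.
Szabo and Okonkwo both have date of presenting credentials Jun 9, 2005, so the next rule applies.
Among Szabo and Okonkwo, by years accredited (higher first): Szabo (11 years) before Okonkwo (8 years).
Espinoza and Lund both have date of arrival in the capital Dec 26, 2001, so the next rule applies.
Espinoza and Lund both have date of presenting credentials Dec 26, 2000, so the next rule applies.
Among Espinoza and Lund, by years accredited (higher first): Espinoza (13 years) before Lund (12 years).
Marchetti and Amari both have date of arrival in the capital Jul 21, 2002, so the next rule applies.
Marchetti and Amari both have date of presenting credentials Jul 6, 2019, so the next rule applies.
Among Marchetti and Amari, by years accredited (higher first): Marchetti (25 years) before Amari (8 years).
Order: Szabo, Okonkwo, Ferreira, Johansson, Espinoza, Lund, Marchetti, Amari.

Lund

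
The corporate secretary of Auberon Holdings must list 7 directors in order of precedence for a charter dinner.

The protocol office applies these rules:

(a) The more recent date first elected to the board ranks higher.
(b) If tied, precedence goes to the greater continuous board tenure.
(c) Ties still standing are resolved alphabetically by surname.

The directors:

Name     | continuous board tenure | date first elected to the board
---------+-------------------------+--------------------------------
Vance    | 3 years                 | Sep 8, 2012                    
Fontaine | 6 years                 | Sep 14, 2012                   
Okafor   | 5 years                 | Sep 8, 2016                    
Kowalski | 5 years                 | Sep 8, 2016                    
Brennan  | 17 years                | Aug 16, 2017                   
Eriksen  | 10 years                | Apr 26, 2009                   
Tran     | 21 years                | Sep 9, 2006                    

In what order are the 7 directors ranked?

By date first elected to the board (later first): Brennan (Aug 16, 2017); then Kowalski and Okafor (both Sep 8, 2016); then Fontaine (Sep 14, 2012); then Vance (Sep 8, 2012); then Eriksen (Apr 26, 2009); then Tran (Sep 9, 2006).
Kowalski and Okafor both have continuous board tenure 5 years, so the next rule applies.
Among Kowalski and Okafor, alphabetically by surname: Kowalski before Okafor.
Full order: Brennan, Kowalski, Okafor, Fontaine, Vance, Eriksen, Tran.

Brennan, Kowalski, Okafor, Fontaine, Vance, Eriksen, Tran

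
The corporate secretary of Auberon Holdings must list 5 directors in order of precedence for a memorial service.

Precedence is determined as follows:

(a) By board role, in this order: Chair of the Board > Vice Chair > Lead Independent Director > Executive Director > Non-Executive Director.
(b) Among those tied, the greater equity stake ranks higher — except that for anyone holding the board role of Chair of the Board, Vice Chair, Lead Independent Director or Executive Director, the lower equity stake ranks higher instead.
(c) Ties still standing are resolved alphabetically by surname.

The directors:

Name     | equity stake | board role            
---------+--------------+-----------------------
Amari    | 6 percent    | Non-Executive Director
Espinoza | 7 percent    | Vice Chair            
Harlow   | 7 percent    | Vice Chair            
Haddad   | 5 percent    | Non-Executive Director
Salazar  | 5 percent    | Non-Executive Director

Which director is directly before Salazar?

By board role: Espinoza and Harlow (Vice Chair); then Amari, Haddad and Salazar (Non-Executive Director).
Espinoza and Harlow both have equity stake 7 percent, so the next rule applies.
Among Espinoza and Harlow, alphabetically by surname: Espinoza before Harlow.
Among Amari, Haddad and Salazar, by equity stake (higher first): Amari (6 percent) before Haddad and Salazar (5 percent).
Among Haddad and Salazar, alphabetically by surname: Haddad before Salazar.
Order: Espinoza, Harlow, Amari, Haddad, Salazar.

Haddad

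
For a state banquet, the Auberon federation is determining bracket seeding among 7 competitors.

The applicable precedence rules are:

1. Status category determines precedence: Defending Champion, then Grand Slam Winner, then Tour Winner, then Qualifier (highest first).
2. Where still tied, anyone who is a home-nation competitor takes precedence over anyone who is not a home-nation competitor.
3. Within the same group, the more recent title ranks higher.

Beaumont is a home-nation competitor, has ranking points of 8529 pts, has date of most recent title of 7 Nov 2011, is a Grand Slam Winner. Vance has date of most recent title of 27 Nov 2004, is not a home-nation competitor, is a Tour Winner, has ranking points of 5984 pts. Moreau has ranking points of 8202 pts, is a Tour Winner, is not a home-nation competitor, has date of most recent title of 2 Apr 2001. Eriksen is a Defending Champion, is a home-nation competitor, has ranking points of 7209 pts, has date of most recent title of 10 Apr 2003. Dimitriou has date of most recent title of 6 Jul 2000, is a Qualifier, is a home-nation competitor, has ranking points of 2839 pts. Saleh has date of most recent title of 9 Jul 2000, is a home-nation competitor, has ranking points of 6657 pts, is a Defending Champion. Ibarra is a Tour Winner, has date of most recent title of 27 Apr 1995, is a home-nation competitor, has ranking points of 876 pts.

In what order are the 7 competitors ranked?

By status category: Eriksen and Saleh (Defending Champion); then Beaumont (Grand Slam Winner); then Ibarra, Vance and Moreau (Tour Winner); then Dimitriou (Qualifier).
Eriksen and Saleh are each a home-nation competitor, so the next rule applies.
Among Eriksen and Saleh, by date of most recent title (later first): Eriksen (10 Apr 2003) before Saleh (9 Jul 2000).
Among Ibarra, Vance and Moreau, a home-nation competitor before not a home-nation competitor: Ibarra (a home-nation competitor) before Vance and Moreau (not a home-nation competitor).
Among Vance and Moreau, by date of most recent title (later first): Vance (27 Nov 2004) before Moreau (2 Apr 2001).
Full order: Eriksen, Saleh, Beaumont, Ibarra, Vance, Moreau, Dimitriou.

Eriksen, Saleh, Beaumont, Ibarra, Vance, Moreau, Dimitriou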